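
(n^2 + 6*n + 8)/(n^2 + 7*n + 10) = (n + 4)/(n + 5)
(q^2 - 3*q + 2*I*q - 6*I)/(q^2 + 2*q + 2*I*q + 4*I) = (q - 3)/(q + 2)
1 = 1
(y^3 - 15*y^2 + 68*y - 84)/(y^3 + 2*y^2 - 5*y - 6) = (y^2 - 13*y + 42)/(y^2 + 4*y + 3)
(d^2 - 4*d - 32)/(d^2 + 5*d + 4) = (d - 8)/(d + 1)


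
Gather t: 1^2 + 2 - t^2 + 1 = 4 - t^2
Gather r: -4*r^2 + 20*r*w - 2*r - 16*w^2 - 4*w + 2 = -4*r^2 + r*(20*w - 2) - 16*w^2 - 4*w + 2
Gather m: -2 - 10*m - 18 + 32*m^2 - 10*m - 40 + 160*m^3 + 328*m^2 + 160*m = 160*m^3 + 360*m^2 + 140*m - 60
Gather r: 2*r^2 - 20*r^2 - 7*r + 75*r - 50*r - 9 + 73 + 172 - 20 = -18*r^2 + 18*r + 216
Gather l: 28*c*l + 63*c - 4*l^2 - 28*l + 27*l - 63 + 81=63*c - 4*l^2 + l*(28*c - 1) + 18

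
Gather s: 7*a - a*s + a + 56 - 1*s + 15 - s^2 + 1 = 8*a - s^2 + s*(-a - 1) + 72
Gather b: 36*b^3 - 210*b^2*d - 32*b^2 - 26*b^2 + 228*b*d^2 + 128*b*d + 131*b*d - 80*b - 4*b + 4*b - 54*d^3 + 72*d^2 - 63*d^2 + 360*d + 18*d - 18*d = 36*b^3 + b^2*(-210*d - 58) + b*(228*d^2 + 259*d - 80) - 54*d^3 + 9*d^2 + 360*d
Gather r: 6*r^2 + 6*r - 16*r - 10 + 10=6*r^2 - 10*r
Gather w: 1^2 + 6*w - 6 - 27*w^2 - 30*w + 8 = -27*w^2 - 24*w + 3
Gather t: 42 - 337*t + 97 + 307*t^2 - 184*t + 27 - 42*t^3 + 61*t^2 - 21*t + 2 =-42*t^3 + 368*t^2 - 542*t + 168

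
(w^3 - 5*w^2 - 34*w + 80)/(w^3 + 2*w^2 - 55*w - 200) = (w - 2)/(w + 5)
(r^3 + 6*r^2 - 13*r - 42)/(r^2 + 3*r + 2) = (r^2 + 4*r - 21)/(r + 1)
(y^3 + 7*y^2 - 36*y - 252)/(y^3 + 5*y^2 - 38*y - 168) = (y + 6)/(y + 4)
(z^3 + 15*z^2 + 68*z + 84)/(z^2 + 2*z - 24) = (z^2 + 9*z + 14)/(z - 4)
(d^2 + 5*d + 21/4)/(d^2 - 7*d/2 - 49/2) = (d + 3/2)/(d - 7)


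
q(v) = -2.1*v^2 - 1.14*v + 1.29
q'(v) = -4.2*v - 1.14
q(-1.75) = -3.15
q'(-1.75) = 6.21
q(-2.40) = -8.07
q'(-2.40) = 8.94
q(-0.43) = 1.39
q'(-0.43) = 0.67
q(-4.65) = -38.82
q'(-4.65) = 18.39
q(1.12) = -2.62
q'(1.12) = -5.84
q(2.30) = -12.44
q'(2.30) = -10.80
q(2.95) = -20.35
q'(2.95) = -13.53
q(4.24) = -41.30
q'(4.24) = -18.95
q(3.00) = -21.03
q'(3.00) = -13.74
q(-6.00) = -67.47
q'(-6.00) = 24.06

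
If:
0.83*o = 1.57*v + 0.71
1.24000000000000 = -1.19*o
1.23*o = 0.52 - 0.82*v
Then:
No Solution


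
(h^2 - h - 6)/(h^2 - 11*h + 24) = (h + 2)/(h - 8)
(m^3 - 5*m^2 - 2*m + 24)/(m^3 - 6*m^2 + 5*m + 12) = (m + 2)/(m + 1)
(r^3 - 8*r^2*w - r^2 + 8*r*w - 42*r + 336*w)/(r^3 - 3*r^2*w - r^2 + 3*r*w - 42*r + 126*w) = (r - 8*w)/(r - 3*w)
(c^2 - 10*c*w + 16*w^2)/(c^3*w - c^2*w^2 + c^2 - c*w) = (c^2 - 10*c*w + 16*w^2)/(c*(c^2*w - c*w^2 + c - w))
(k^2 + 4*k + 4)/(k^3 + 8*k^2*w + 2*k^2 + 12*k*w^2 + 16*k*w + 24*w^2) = (k + 2)/(k^2 + 8*k*w + 12*w^2)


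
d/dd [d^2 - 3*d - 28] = 2*d - 3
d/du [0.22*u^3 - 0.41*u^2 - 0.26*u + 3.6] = 0.66*u^2 - 0.82*u - 0.26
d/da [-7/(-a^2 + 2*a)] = 14*(1 - a)/(a^2*(a - 2)^2)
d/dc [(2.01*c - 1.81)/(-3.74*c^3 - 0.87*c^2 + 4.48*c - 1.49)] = (15.0348*c^3 - 18.5595*c^2 - 3.1494*c + 5.1139)/(13.9876*c^6 + 6.5076*c^5 - 32.7535*c^4 + 3.35*c^3 + 22.663*c^2 - 13.3504*c + 2.2201)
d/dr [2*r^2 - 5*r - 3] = 4*r - 5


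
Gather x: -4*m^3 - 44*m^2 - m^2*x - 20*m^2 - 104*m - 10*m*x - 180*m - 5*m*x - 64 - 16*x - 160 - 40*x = -4*m^3 - 64*m^2 - 284*m + x*(-m^2 - 15*m - 56) - 224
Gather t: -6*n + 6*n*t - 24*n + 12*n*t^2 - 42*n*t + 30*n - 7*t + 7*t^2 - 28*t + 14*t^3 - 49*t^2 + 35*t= -36*n*t + 14*t^3 + t^2*(12*n - 42)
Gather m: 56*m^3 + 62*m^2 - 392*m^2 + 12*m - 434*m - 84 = 56*m^3 - 330*m^2 - 422*m - 84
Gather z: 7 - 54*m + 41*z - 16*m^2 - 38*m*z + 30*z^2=-16*m^2 - 54*m + 30*z^2 + z*(41 - 38*m) + 7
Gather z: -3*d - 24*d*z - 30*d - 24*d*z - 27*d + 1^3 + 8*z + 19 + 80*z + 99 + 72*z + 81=-60*d + z*(160 - 48*d) + 200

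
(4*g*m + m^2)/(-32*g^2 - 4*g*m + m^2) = -m/(8*g - m)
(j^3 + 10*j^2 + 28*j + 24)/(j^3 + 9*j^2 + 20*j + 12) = (j + 2)/(j + 1)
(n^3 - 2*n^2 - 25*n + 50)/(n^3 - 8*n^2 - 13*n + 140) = (n^2 + 3*n - 10)/(n^2 - 3*n - 28)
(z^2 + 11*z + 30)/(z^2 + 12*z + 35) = (z + 6)/(z + 7)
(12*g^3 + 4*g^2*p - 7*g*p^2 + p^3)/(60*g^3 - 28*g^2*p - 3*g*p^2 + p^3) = (g + p)/(5*g + p)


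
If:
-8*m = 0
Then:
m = 0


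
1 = 1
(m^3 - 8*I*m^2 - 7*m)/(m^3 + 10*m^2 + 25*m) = (m^2 - 8*I*m - 7)/(m^2 + 10*m + 25)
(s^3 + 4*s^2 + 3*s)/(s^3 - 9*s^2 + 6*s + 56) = s*(s^2 + 4*s + 3)/(s^3 - 9*s^2 + 6*s + 56)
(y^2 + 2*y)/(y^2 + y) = (y + 2)/(y + 1)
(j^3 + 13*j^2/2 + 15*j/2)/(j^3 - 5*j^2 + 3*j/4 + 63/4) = 2*j*(j + 5)/(2*j^2 - 13*j + 21)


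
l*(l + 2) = l^2 + 2*l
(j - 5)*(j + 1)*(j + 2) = j^3 - 2*j^2 - 13*j - 10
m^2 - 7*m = m*(m - 7)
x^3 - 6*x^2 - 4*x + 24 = (x - 6)*(x - 2)*(x + 2)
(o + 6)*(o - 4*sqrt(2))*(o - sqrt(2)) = o^3 - 5*sqrt(2)*o^2 + 6*o^2 - 30*sqrt(2)*o + 8*o + 48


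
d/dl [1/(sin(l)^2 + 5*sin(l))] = -(2*sin(l) + 5)*cos(l)/((sin(l) + 5)^2*sin(l)^2)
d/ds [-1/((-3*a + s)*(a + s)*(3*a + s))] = (-(a + s)*(3*a - s) + (a + s)*(3*a + s) - (3*a - s)*(3*a + s))/((a + s)^2*(3*a - s)^2*(3*a + s)^2)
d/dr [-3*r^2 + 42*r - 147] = 42 - 6*r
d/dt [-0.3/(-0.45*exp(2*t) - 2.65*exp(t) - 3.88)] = (-0.27*exp(t) - 0.795)*exp(t)/(0.45*exp(2*t) + 2.65*exp(t) + 3.88)^2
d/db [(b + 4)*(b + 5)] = 2*b + 9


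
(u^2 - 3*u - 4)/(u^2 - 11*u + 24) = (u^2 - 3*u - 4)/(u^2 - 11*u + 24)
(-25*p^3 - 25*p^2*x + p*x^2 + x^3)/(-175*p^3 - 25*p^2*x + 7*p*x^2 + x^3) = (p + x)/(7*p + x)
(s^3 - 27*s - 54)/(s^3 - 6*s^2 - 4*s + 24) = (s^2 + 6*s + 9)/(s^2 - 4)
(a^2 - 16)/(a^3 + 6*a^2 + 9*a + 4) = (a - 4)/(a^2 + 2*a + 1)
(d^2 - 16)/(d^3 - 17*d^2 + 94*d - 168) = (d + 4)/(d^2 - 13*d + 42)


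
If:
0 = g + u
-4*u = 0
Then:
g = 0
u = 0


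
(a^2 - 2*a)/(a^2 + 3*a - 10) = a/(a + 5)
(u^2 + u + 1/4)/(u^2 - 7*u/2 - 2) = (u + 1/2)/(u - 4)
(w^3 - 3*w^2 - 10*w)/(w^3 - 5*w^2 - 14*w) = (w - 5)/(w - 7)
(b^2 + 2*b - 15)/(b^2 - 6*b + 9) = (b + 5)/(b - 3)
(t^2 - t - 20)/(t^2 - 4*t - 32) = (t - 5)/(t - 8)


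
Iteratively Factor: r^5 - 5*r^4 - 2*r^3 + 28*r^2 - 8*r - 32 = (r + 2)*(r^4 - 7*r^3 + 12*r^2 + 4*r - 16) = (r + 1)*(r + 2)*(r^3 - 8*r^2 + 20*r - 16) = (r - 2)*(r + 1)*(r + 2)*(r^2 - 6*r + 8) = (r - 4)*(r - 2)*(r + 1)*(r + 2)*(r - 2)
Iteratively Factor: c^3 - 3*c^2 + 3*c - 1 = (c - 1)*(c^2 - 2*c + 1) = (c - 1)^2*(c - 1)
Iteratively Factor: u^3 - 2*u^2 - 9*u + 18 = (u - 2)*(u^2 - 9) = (u - 3)*(u - 2)*(u + 3)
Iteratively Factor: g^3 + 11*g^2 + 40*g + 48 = (g + 4)*(g^2 + 7*g + 12) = (g + 4)^2*(g + 3)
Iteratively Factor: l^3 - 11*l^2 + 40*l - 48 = (l - 4)*(l^2 - 7*l + 12) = (l - 4)*(l - 3)*(l - 4)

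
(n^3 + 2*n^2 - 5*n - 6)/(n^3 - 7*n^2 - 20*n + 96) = (n^3 + 2*n^2 - 5*n - 6)/(n^3 - 7*n^2 - 20*n + 96)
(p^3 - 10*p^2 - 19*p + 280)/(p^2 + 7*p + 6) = (p^3 - 10*p^2 - 19*p + 280)/(p^2 + 7*p + 6)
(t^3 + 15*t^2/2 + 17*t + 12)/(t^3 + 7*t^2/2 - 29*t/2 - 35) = (2*t^2 + 11*t + 12)/(2*t^2 + 3*t - 35)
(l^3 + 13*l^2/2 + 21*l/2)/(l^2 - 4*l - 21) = l*(2*l + 7)/(2*(l - 7))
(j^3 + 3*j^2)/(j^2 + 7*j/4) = 4*j*(j + 3)/(4*j + 7)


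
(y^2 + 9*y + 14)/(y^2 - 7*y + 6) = (y^2 + 9*y + 14)/(y^2 - 7*y + 6)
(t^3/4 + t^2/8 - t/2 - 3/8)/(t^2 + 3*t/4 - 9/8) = (2*t^3 + t^2 - 4*t - 3)/(8*t^2 + 6*t - 9)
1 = 1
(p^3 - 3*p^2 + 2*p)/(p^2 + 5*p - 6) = p*(p - 2)/(p + 6)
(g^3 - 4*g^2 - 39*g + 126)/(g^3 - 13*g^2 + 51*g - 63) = (g + 6)/(g - 3)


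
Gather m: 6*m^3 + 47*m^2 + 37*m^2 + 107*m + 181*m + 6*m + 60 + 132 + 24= 6*m^3 + 84*m^2 + 294*m + 216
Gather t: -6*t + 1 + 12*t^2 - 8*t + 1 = 12*t^2 - 14*t + 2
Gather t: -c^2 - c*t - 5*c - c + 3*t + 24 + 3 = -c^2 - 6*c + t*(3 - c) + 27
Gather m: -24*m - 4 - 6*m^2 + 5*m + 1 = -6*m^2 - 19*m - 3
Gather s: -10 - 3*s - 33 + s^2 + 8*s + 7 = s^2 + 5*s - 36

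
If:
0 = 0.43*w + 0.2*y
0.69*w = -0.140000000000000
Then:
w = -0.20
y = 0.44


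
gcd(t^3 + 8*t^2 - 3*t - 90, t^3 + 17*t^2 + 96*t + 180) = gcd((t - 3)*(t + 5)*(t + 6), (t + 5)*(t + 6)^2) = t^2 + 11*t + 30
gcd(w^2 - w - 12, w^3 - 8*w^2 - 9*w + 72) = w + 3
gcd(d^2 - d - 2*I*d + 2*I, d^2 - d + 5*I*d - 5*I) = d - 1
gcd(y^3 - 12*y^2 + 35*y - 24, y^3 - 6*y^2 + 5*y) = y - 1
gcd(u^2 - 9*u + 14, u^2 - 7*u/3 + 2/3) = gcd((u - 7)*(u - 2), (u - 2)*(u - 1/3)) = u - 2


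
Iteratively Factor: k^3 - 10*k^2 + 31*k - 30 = (k - 3)*(k^2 - 7*k + 10) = (k - 5)*(k - 3)*(k - 2)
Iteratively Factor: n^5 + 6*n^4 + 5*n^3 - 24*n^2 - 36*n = (n + 3)*(n^4 + 3*n^3 - 4*n^2 - 12*n) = n*(n + 3)*(n^3 + 3*n^2 - 4*n - 12) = n*(n + 2)*(n + 3)*(n^2 + n - 6) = n*(n + 2)*(n + 3)^2*(n - 2)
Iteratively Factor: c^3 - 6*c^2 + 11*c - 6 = (c - 1)*(c^2 - 5*c + 6) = (c - 2)*(c - 1)*(c - 3)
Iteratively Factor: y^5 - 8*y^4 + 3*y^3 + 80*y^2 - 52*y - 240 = (y - 4)*(y^4 - 4*y^3 - 13*y^2 + 28*y + 60) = (y - 4)*(y - 3)*(y^3 - y^2 - 16*y - 20) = (y - 4)*(y - 3)*(y + 2)*(y^2 - 3*y - 10) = (y - 5)*(y - 4)*(y - 3)*(y + 2)*(y + 2)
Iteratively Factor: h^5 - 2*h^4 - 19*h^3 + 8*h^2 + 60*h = (h + 3)*(h^4 - 5*h^3 - 4*h^2 + 20*h) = (h - 5)*(h + 3)*(h^3 - 4*h) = h*(h - 5)*(h + 3)*(h^2 - 4) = h*(h - 5)*(h - 2)*(h + 3)*(h + 2)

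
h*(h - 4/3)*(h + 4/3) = h^3 - 16*h/9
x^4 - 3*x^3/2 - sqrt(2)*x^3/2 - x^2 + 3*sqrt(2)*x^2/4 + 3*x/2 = x*(x - 3/2)*(x - sqrt(2))*(x + sqrt(2)/2)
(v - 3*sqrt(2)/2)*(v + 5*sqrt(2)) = v^2 + 7*sqrt(2)*v/2 - 15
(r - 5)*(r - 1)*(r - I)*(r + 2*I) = r^4 - 6*r^3 + I*r^3 + 7*r^2 - 6*I*r^2 - 12*r + 5*I*r + 10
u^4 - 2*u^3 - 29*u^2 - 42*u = u*(u - 7)*(u + 2)*(u + 3)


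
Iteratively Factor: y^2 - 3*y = (y)*(y - 3)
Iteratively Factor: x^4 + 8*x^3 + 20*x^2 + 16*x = (x + 2)*(x^3 + 6*x^2 + 8*x) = (x + 2)^2*(x^2 + 4*x) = (x + 2)^2*(x + 4)*(x)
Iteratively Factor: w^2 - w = (w)*(w - 1)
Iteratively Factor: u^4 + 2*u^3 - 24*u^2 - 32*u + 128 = (u - 4)*(u^3 + 6*u^2 - 32) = (u - 4)*(u + 4)*(u^2 + 2*u - 8) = (u - 4)*(u + 4)^2*(u - 2)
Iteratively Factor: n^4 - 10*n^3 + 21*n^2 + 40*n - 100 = (n - 5)*(n^3 - 5*n^2 - 4*n + 20) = (n - 5)*(n - 2)*(n^2 - 3*n - 10) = (n - 5)^2*(n - 2)*(n + 2)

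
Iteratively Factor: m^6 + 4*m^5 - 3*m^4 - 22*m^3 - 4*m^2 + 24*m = (m - 2)*(m^5 + 6*m^4 + 9*m^3 - 4*m^2 - 12*m) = (m - 2)*(m - 1)*(m^4 + 7*m^3 + 16*m^2 + 12*m) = (m - 2)*(m - 1)*(m + 3)*(m^3 + 4*m^2 + 4*m) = (m - 2)*(m - 1)*(m + 2)*(m + 3)*(m^2 + 2*m) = m*(m - 2)*(m - 1)*(m + 2)*(m + 3)*(m + 2)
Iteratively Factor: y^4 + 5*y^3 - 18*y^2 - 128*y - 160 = (y - 5)*(y^3 + 10*y^2 + 32*y + 32) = (y - 5)*(y + 4)*(y^2 + 6*y + 8) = (y - 5)*(y + 4)^2*(y + 2)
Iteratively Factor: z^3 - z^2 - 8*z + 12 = (z - 2)*(z^2 + z - 6) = (z - 2)^2*(z + 3)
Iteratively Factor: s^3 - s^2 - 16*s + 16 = (s - 4)*(s^2 + 3*s - 4) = (s - 4)*(s - 1)*(s + 4)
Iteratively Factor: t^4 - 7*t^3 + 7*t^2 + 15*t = (t)*(t^3 - 7*t^2 + 7*t + 15) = t*(t + 1)*(t^2 - 8*t + 15) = t*(t - 5)*(t + 1)*(t - 3)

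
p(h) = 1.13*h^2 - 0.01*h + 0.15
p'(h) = 2.26*h - 0.01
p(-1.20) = 1.79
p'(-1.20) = -2.72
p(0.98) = 1.23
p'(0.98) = 2.20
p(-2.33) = 6.31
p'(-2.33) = -5.28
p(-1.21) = 1.82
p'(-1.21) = -2.74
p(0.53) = 0.46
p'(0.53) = 1.19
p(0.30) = 0.25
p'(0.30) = 0.67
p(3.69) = 15.50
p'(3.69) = 8.33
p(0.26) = 0.22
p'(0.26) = 0.58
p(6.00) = 40.77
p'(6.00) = 13.55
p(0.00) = 0.15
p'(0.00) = -0.01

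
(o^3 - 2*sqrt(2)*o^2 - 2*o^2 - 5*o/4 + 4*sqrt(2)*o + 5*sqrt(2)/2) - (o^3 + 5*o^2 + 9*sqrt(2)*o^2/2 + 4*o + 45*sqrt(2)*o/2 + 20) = -13*sqrt(2)*o^2/2 - 7*o^2 - 37*sqrt(2)*o/2 - 21*o/4 - 20 + 5*sqrt(2)/2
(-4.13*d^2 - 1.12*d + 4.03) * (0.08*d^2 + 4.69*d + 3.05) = -0.3304*d^4 - 19.4593*d^3 - 17.5269*d^2 + 15.4847*d + 12.2915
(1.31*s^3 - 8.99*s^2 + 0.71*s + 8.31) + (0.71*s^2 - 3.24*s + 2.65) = 1.31*s^3 - 8.28*s^2 - 2.53*s + 10.96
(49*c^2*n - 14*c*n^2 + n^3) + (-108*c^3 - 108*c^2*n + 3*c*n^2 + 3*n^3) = -108*c^3 - 59*c^2*n - 11*c*n^2 + 4*n^3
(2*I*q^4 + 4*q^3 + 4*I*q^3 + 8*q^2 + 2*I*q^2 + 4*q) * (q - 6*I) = 2*I*q^5 + 16*q^4 + 4*I*q^4 + 32*q^3 - 22*I*q^3 + 16*q^2 - 48*I*q^2 - 24*I*q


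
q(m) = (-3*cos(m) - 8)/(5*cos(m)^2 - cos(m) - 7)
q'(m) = (10*sin(m)*cos(m) - sin(m))*(-3*cos(m) - 8)/(5*cos(m)^2 - cos(m) - 7)^2 + 3*sin(m)/(5*cos(m)^2 - cos(m) - 7) = (15*sin(m)^2 - 80*cos(m) - 28)*sin(m)/(-5*cos(m)^2 + cos(m) + 7)^2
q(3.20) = 4.91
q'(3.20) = -2.92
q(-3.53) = 2.92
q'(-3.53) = 5.69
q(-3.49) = 3.15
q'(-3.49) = 6.19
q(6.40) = 3.59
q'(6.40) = -1.33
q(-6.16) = 3.58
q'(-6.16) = -1.40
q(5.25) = 1.54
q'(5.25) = 1.29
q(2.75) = 2.90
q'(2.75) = 5.64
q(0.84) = 1.84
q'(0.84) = -1.84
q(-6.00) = 3.25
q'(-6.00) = -2.58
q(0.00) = 3.67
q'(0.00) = 0.00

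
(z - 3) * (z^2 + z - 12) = z^3 - 2*z^2 - 15*z + 36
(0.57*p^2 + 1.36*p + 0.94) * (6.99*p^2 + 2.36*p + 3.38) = 3.9843*p^4 + 10.8516*p^3 + 11.7068*p^2 + 6.8152*p + 3.1772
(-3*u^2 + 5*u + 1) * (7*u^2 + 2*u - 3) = -21*u^4 + 29*u^3 + 26*u^2 - 13*u - 3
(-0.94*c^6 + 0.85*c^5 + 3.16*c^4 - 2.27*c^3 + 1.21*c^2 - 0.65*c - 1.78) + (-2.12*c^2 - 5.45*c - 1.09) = -0.94*c^6 + 0.85*c^5 + 3.16*c^4 - 2.27*c^3 - 0.91*c^2 - 6.1*c - 2.87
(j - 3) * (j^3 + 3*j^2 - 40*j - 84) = j^4 - 49*j^2 + 36*j + 252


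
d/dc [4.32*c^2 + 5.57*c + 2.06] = 8.64*c + 5.57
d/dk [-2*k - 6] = -2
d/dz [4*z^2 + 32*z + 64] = 8*z + 32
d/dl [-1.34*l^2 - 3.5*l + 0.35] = -2.68*l - 3.5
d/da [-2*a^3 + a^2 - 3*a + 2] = -6*a^2 + 2*a - 3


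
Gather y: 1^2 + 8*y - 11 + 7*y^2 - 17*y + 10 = 7*y^2 - 9*y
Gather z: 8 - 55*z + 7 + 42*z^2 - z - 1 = 42*z^2 - 56*z + 14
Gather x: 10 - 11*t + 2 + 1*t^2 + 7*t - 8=t^2 - 4*t + 4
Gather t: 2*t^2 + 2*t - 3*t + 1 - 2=2*t^2 - t - 1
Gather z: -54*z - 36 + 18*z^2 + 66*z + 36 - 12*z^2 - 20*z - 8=6*z^2 - 8*z - 8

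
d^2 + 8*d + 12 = (d + 2)*(d + 6)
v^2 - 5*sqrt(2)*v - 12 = (v - 6*sqrt(2))*(v + sqrt(2))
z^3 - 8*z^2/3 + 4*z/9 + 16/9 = (z - 2)*(z - 4/3)*(z + 2/3)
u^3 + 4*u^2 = u^2*(u + 4)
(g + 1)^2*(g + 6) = g^3 + 8*g^2 + 13*g + 6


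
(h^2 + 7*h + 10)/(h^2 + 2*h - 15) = (h + 2)/(h - 3)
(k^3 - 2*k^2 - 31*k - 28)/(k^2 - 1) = (k^2 - 3*k - 28)/(k - 1)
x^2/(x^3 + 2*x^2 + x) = x/(x^2 + 2*x + 1)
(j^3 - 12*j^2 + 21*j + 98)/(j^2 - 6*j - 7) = (j^2 - 5*j - 14)/(j + 1)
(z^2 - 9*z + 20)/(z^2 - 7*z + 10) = (z - 4)/(z - 2)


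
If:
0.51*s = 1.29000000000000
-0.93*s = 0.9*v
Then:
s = 2.53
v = -2.61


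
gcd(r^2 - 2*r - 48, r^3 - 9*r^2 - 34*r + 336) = r^2 - 2*r - 48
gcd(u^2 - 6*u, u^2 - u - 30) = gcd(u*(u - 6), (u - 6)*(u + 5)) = u - 6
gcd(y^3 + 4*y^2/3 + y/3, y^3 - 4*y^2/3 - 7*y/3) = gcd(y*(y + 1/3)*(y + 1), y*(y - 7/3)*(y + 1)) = y^2 + y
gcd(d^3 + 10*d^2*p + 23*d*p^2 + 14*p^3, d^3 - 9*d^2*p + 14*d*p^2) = 1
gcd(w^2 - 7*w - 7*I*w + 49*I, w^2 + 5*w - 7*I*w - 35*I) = w - 7*I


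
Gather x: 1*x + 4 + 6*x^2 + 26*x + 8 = 6*x^2 + 27*x + 12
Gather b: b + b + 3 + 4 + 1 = 2*b + 8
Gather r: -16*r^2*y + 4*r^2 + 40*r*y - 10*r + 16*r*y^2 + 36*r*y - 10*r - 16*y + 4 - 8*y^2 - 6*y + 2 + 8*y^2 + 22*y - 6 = r^2*(4 - 16*y) + r*(16*y^2 + 76*y - 20)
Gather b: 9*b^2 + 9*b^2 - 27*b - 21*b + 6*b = 18*b^2 - 42*b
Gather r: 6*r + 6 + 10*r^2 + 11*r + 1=10*r^2 + 17*r + 7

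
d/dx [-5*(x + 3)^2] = -10*x - 30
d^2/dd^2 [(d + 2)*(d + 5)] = 2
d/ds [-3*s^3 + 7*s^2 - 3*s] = -9*s^2 + 14*s - 3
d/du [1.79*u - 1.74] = 1.79000000000000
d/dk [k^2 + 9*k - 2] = 2*k + 9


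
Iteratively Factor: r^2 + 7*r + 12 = (r + 4)*(r + 3)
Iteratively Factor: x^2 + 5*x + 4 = (x + 1)*(x + 4)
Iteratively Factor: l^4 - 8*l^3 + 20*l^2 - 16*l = (l - 2)*(l^3 - 6*l^2 + 8*l) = (l - 2)^2*(l^2 - 4*l) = (l - 4)*(l - 2)^2*(l)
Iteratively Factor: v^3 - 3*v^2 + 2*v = (v - 1)*(v^2 - 2*v) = (v - 2)*(v - 1)*(v)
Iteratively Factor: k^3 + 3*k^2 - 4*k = (k - 1)*(k^2 + 4*k) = (k - 1)*(k + 4)*(k)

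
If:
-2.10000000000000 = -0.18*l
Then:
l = 11.67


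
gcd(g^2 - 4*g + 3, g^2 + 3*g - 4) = g - 1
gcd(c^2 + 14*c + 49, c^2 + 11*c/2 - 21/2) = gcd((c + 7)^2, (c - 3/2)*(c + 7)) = c + 7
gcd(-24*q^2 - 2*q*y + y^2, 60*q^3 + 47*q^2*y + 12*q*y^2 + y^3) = 4*q + y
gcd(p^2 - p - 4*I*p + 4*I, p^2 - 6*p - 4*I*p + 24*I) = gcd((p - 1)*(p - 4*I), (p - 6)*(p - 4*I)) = p - 4*I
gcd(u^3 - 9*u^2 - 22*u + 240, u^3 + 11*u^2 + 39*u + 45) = u + 5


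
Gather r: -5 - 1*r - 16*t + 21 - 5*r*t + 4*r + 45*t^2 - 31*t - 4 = r*(3 - 5*t) + 45*t^2 - 47*t + 12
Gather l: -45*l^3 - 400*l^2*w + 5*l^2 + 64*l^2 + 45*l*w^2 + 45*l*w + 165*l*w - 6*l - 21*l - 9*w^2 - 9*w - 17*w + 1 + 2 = -45*l^3 + l^2*(69 - 400*w) + l*(45*w^2 + 210*w - 27) - 9*w^2 - 26*w + 3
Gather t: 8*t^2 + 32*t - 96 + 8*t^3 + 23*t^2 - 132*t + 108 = 8*t^3 + 31*t^2 - 100*t + 12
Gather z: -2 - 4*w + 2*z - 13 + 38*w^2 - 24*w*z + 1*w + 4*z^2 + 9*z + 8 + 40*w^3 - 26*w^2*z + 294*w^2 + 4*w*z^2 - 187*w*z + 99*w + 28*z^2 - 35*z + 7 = 40*w^3 + 332*w^2 + 96*w + z^2*(4*w + 32) + z*(-26*w^2 - 211*w - 24)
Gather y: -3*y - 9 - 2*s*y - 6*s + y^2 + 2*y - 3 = -6*s + y^2 + y*(-2*s - 1) - 12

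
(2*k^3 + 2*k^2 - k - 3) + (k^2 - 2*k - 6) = 2*k^3 + 3*k^2 - 3*k - 9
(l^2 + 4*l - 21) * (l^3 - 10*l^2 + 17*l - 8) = l^5 - 6*l^4 - 44*l^3 + 270*l^2 - 389*l + 168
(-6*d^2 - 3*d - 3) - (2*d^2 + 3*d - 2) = -8*d^2 - 6*d - 1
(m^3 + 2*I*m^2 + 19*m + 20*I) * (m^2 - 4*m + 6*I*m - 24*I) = m^5 - 4*m^4 + 8*I*m^4 + 7*m^3 - 32*I*m^3 - 28*m^2 + 134*I*m^2 - 120*m - 536*I*m + 480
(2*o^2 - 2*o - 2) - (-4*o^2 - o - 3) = 6*o^2 - o + 1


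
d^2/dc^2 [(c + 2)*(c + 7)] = 2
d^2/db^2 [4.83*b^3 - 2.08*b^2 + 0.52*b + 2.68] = 28.98*b - 4.16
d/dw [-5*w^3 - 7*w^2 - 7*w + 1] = -15*w^2 - 14*w - 7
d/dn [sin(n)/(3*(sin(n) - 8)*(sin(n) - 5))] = (cos(n)^2 + 39)*cos(n)/(3*(sin(n) - 8)^2*(sin(n) - 5)^2)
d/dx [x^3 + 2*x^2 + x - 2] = 3*x^2 + 4*x + 1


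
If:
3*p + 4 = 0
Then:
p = -4/3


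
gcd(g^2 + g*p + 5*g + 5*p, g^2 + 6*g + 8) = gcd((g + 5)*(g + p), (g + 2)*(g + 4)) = 1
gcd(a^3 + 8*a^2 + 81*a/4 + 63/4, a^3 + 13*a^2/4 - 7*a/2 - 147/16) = a^2 + 5*a + 21/4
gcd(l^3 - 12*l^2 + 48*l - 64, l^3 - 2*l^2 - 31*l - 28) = 1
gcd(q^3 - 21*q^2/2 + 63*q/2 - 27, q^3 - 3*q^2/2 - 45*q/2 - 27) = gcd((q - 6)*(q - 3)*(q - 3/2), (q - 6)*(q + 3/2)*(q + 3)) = q - 6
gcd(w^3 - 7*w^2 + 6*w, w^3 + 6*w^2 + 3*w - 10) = w - 1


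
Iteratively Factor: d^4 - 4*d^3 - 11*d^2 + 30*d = (d - 5)*(d^3 + d^2 - 6*d) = (d - 5)*(d - 2)*(d^2 + 3*d) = d*(d - 5)*(d - 2)*(d + 3)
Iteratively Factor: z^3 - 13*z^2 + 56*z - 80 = (z - 4)*(z^2 - 9*z + 20) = (z - 5)*(z - 4)*(z - 4)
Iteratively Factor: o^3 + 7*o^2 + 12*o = (o)*(o^2 + 7*o + 12) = o*(o + 3)*(o + 4)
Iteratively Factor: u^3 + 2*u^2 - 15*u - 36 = (u - 4)*(u^2 + 6*u + 9) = (u - 4)*(u + 3)*(u + 3)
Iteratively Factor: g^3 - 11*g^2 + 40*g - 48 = (g - 4)*(g^2 - 7*g + 12) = (g - 4)^2*(g - 3)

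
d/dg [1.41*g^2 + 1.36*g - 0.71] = 2.82*g + 1.36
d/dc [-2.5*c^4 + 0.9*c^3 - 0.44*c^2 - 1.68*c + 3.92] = -10.0*c^3 + 2.7*c^2 - 0.88*c - 1.68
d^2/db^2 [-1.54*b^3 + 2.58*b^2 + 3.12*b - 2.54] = 5.16 - 9.24*b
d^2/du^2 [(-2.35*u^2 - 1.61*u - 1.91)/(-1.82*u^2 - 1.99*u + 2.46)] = (-6.35653200000004*u^3 + 101.088624*u^2 + 84.75558*u + 76.436194)/(6.028568*u^6 + 19.775028*u^5 - 2.823366*u^4 - 45.577169*u^3 + 3.816198*u^2 + 36.128052*u - 14.886936)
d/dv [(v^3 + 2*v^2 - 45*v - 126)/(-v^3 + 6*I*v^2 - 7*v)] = (v^4*(2 + 6*I) - 104*v^3 + v^2*(-392 + 270*I) + 1512*I*v - 882)/(v^6 - 12*I*v^5 - 22*v^4 - 84*I*v^3 + 49*v^2)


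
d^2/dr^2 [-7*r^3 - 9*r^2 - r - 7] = -42*r - 18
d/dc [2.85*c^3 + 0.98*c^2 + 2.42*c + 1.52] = 8.55*c^2 + 1.96*c + 2.42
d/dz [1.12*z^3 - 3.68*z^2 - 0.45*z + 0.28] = 3.36*z^2 - 7.36*z - 0.45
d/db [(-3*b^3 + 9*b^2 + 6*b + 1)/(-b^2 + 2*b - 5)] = (3*b^4 - 12*b^3 + 69*b^2 - 88*b - 32)/(b^4 - 4*b^3 + 14*b^2 - 20*b + 25)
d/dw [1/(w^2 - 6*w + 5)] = 2*(3 - w)/(w^2 - 6*w + 5)^2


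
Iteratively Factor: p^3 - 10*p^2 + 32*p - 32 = (p - 4)*(p^2 - 6*p + 8) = (p - 4)*(p - 2)*(p - 4)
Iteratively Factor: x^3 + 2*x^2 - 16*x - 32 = (x + 4)*(x^2 - 2*x - 8) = (x + 2)*(x + 4)*(x - 4)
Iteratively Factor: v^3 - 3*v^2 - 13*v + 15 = (v - 5)*(v^2 + 2*v - 3) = (v - 5)*(v - 1)*(v + 3)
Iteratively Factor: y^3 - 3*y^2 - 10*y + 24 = (y - 4)*(y^2 + y - 6) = (y - 4)*(y - 2)*(y + 3)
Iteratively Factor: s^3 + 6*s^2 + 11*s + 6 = (s + 3)*(s^2 + 3*s + 2) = (s + 2)*(s + 3)*(s + 1)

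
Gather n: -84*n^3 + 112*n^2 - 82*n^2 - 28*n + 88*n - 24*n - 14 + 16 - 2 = -84*n^3 + 30*n^2 + 36*n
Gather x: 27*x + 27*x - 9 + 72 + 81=54*x + 144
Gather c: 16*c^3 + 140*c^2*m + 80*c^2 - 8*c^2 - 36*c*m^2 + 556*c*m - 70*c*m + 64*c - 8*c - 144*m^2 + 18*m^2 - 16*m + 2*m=16*c^3 + c^2*(140*m + 72) + c*(-36*m^2 + 486*m + 56) - 126*m^2 - 14*m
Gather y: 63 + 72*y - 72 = 72*y - 9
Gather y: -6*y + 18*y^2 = 18*y^2 - 6*y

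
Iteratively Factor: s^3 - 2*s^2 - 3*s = (s)*(s^2 - 2*s - 3) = s*(s + 1)*(s - 3)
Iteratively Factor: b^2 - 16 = (b - 4)*(b + 4)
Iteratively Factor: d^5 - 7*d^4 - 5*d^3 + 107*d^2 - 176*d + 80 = (d - 1)*(d^4 - 6*d^3 - 11*d^2 + 96*d - 80) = (d - 1)*(d + 4)*(d^3 - 10*d^2 + 29*d - 20) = (d - 5)*(d - 1)*(d + 4)*(d^2 - 5*d + 4) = (d - 5)*(d - 4)*(d - 1)*(d + 4)*(d - 1)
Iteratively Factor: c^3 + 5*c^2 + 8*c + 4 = (c + 2)*(c^2 + 3*c + 2) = (c + 2)^2*(c + 1)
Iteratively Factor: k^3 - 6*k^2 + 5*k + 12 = (k - 4)*(k^2 - 2*k - 3) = (k - 4)*(k + 1)*(k - 3)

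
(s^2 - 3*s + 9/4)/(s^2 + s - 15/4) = (2*s - 3)/(2*s + 5)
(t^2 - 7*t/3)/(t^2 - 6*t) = (t - 7/3)/(t - 6)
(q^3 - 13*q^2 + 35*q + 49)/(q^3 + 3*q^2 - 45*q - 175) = (q^2 - 6*q - 7)/(q^2 + 10*q + 25)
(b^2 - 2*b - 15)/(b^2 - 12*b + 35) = (b + 3)/(b - 7)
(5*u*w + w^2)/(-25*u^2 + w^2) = -w/(5*u - w)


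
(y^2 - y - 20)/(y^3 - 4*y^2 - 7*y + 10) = (y + 4)/(y^2 + y - 2)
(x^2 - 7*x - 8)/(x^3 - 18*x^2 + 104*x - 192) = (x + 1)/(x^2 - 10*x + 24)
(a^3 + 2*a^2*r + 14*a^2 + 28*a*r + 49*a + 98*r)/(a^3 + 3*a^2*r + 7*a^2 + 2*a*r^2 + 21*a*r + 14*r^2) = (a + 7)/(a + r)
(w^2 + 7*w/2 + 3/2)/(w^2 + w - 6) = (w + 1/2)/(w - 2)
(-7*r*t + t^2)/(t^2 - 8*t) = (-7*r + t)/(t - 8)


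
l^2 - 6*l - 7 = (l - 7)*(l + 1)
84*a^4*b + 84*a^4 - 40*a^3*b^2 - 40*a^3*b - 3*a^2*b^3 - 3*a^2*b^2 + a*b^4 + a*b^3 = (-7*a + b)*(-2*a + b)*(6*a + b)*(a*b + a)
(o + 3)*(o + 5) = o^2 + 8*o + 15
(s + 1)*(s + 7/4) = s^2 + 11*s/4 + 7/4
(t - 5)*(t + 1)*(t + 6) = t^3 + 2*t^2 - 29*t - 30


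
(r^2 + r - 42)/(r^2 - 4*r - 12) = (r + 7)/(r + 2)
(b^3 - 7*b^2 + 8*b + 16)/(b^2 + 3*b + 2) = (b^2 - 8*b + 16)/(b + 2)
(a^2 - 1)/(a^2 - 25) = (a^2 - 1)/(a^2 - 25)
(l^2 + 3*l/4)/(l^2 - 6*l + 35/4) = l*(4*l + 3)/(4*l^2 - 24*l + 35)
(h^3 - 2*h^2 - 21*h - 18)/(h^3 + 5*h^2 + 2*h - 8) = (h^3 - 2*h^2 - 21*h - 18)/(h^3 + 5*h^2 + 2*h - 8)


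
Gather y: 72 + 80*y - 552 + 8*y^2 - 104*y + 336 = 8*y^2 - 24*y - 144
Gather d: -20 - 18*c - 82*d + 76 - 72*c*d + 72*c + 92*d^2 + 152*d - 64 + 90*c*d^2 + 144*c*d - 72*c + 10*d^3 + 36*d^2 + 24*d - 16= -18*c + 10*d^3 + d^2*(90*c + 128) + d*(72*c + 94) - 24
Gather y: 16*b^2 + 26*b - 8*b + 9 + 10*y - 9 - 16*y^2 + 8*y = 16*b^2 + 18*b - 16*y^2 + 18*y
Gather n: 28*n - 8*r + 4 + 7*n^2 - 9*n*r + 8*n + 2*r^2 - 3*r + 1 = 7*n^2 + n*(36 - 9*r) + 2*r^2 - 11*r + 5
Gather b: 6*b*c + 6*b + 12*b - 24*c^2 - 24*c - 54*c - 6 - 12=b*(6*c + 18) - 24*c^2 - 78*c - 18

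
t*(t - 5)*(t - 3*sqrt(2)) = t^3 - 5*t^2 - 3*sqrt(2)*t^2 + 15*sqrt(2)*t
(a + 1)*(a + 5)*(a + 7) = a^3 + 13*a^2 + 47*a + 35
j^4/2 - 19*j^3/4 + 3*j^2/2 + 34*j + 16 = (j/2 + 1)*(j - 8)*(j - 4)*(j + 1/2)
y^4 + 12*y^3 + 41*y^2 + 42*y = y*(y + 2)*(y + 3)*(y + 7)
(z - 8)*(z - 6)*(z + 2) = z^3 - 12*z^2 + 20*z + 96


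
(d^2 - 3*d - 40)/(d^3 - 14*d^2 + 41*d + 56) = (d + 5)/(d^2 - 6*d - 7)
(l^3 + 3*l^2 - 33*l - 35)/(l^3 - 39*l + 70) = (l + 1)/(l - 2)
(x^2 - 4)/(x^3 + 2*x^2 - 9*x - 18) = (x - 2)/(x^2 - 9)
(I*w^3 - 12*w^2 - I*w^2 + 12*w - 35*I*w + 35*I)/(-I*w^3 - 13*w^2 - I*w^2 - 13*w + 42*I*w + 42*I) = (-w^3 + w^2*(1 - 12*I) + w*(35 + 12*I) - 35)/(w^3 + w^2*(1 - 13*I) - w*(42 + 13*I) - 42)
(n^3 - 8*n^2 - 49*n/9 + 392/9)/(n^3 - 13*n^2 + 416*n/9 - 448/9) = (3*n + 7)/(3*n - 8)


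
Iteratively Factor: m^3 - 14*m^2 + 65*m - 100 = (m - 5)*(m^2 - 9*m + 20) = (m - 5)^2*(m - 4)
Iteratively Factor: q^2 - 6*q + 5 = (q - 5)*(q - 1)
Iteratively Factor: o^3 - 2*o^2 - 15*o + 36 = (o - 3)*(o^2 + o - 12) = (o - 3)^2*(o + 4)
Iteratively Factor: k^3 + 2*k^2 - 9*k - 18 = (k - 3)*(k^2 + 5*k + 6) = (k - 3)*(k + 3)*(k + 2)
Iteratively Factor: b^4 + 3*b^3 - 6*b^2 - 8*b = (b - 2)*(b^3 + 5*b^2 + 4*b) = (b - 2)*(b + 4)*(b^2 + b) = (b - 2)*(b + 1)*(b + 4)*(b)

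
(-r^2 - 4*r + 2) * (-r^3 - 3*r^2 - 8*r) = r^5 + 7*r^4 + 18*r^3 + 26*r^2 - 16*r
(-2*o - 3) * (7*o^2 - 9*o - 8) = -14*o^3 - 3*o^2 + 43*o + 24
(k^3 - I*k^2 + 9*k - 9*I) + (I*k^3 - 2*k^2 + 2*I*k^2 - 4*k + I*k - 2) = k^3 + I*k^3 - 2*k^2 + I*k^2 + 5*k + I*k - 2 - 9*I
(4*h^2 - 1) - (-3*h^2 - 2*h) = 7*h^2 + 2*h - 1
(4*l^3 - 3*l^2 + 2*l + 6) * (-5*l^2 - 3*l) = -20*l^5 + 3*l^4 - l^3 - 36*l^2 - 18*l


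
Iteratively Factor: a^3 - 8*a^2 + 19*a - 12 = (a - 3)*(a^2 - 5*a + 4) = (a - 4)*(a - 3)*(a - 1)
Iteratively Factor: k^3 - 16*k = (k - 4)*(k^2 + 4*k) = k*(k - 4)*(k + 4)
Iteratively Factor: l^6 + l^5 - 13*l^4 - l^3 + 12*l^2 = (l)*(l^5 + l^4 - 13*l^3 - l^2 + 12*l) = l^2*(l^4 + l^3 - 13*l^2 - l + 12) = l^2*(l - 1)*(l^3 + 2*l^2 - 11*l - 12) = l^2*(l - 1)*(l + 1)*(l^2 + l - 12) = l^2*(l - 3)*(l - 1)*(l + 1)*(l + 4)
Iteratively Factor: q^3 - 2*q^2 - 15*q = (q)*(q^2 - 2*q - 15) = q*(q - 5)*(q + 3)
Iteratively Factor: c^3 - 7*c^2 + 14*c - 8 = (c - 2)*(c^2 - 5*c + 4) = (c - 2)*(c - 1)*(c - 4)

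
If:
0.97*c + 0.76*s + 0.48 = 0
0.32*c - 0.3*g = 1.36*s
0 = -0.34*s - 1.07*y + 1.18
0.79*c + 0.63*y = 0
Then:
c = -0.79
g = -2.52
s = 0.37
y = 0.98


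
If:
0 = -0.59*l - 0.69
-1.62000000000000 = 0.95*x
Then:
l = -1.17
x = -1.71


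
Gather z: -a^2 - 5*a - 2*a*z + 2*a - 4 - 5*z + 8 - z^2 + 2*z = -a^2 - 3*a - z^2 + z*(-2*a - 3) + 4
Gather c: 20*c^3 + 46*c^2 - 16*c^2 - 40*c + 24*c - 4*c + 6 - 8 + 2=20*c^3 + 30*c^2 - 20*c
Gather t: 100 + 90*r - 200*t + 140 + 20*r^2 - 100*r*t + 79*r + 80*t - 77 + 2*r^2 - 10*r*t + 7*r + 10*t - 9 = 22*r^2 + 176*r + t*(-110*r - 110) + 154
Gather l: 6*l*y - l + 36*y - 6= l*(6*y - 1) + 36*y - 6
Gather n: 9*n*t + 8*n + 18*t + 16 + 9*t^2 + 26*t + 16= n*(9*t + 8) + 9*t^2 + 44*t + 32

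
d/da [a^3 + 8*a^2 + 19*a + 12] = 3*a^2 + 16*a + 19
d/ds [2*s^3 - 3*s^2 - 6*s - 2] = 6*s^2 - 6*s - 6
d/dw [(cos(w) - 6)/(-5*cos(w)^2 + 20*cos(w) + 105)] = (sin(w)^2 + 12*cos(w) - 46)*sin(w)/(5*(sin(w)^2 + 4*cos(w) + 20)^2)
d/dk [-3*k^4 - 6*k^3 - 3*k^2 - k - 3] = -12*k^3 - 18*k^2 - 6*k - 1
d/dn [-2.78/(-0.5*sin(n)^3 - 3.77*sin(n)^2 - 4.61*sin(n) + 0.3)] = (-20.9612*sin(n) + 2.085*cos(2*n) - 14.9008)*cos(n)/(0.5*sin(n)^3 + 3.77*sin(n)^2 + 4.61*sin(n) - 0.3)^2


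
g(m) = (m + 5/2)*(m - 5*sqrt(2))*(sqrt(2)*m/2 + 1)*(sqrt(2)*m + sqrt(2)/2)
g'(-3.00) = -62.48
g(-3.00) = 19.96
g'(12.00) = 5109.87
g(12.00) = 11983.84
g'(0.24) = -49.82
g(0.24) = -22.91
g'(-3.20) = -85.15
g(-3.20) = 34.67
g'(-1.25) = 6.96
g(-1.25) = 1.28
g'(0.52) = -65.41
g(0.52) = -39.03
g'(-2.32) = -10.58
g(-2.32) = -2.79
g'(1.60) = -123.40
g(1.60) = -141.99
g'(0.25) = -50.37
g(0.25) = -23.41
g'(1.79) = -131.75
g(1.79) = -166.24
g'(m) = sqrt(2)*(m + 5/2)*(m - 5*sqrt(2))*(sqrt(2)*m/2 + 1) + sqrt(2)*(m + 5/2)*(m - 5*sqrt(2))*(sqrt(2)*m + sqrt(2)/2)/2 + (m + 5/2)*(sqrt(2)*m/2 + 1)*(sqrt(2)*m + sqrt(2)/2) + (m - 5*sqrt(2))*(sqrt(2)*m/2 + 1)*(sqrt(2)*m + sqrt(2)/2)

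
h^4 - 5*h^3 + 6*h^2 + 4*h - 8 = (h - 2)^3*(h + 1)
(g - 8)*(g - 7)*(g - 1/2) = g^3 - 31*g^2/2 + 127*g/2 - 28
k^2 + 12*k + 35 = (k + 5)*(k + 7)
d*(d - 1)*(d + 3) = d^3 + 2*d^2 - 3*d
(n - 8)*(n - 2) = n^2 - 10*n + 16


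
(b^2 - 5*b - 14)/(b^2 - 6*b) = (b^2 - 5*b - 14)/(b*(b - 6))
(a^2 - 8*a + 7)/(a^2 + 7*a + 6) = (a^2 - 8*a + 7)/(a^2 + 7*a + 6)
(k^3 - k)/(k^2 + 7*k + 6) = k*(k - 1)/(k + 6)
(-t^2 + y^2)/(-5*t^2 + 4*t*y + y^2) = (t + y)/(5*t + y)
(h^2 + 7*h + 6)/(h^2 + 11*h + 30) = (h + 1)/(h + 5)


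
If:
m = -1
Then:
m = -1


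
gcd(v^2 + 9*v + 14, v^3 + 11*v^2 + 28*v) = v + 7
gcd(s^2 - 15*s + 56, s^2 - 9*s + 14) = s - 7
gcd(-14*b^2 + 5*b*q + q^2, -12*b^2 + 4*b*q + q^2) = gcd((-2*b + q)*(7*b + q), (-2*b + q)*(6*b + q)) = -2*b + q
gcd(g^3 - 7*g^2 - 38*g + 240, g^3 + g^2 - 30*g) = g^2 + g - 30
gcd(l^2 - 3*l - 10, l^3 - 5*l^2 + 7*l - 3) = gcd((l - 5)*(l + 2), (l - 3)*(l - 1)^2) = 1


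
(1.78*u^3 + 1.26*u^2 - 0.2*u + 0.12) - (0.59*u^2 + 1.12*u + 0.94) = 1.78*u^3 + 0.67*u^2 - 1.32*u - 0.82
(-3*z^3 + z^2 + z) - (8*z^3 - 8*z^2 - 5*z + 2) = -11*z^3 + 9*z^2 + 6*z - 2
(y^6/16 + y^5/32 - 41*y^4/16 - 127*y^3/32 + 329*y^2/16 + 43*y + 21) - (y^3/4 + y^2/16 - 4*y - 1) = y^6/16 + y^5/32 - 41*y^4/16 - 135*y^3/32 + 41*y^2/2 + 47*y + 22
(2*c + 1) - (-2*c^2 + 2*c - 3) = 2*c^2 + 4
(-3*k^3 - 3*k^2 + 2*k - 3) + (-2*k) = -3*k^3 - 3*k^2 - 3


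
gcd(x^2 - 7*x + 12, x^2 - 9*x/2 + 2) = x - 4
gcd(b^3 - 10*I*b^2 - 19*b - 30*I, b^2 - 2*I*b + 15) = b - 5*I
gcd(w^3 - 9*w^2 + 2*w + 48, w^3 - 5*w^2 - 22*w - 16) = w^2 - 6*w - 16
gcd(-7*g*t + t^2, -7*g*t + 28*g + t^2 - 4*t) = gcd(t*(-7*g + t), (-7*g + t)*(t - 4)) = -7*g + t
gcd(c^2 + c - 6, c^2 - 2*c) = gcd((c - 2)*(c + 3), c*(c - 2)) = c - 2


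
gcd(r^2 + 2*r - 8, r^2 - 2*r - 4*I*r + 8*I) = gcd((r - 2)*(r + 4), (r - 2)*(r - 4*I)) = r - 2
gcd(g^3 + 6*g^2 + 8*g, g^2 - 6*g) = g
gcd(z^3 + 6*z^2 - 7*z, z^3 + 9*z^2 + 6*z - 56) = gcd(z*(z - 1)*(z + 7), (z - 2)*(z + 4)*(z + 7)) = z + 7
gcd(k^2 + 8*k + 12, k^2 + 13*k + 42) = k + 6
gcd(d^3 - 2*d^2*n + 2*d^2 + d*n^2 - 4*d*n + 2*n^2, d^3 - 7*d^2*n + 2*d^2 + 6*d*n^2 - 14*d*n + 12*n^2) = d^2 - d*n + 2*d - 2*n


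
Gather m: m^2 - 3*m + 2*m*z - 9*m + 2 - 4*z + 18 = m^2 + m*(2*z - 12) - 4*z + 20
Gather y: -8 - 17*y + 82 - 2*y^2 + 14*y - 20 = -2*y^2 - 3*y + 54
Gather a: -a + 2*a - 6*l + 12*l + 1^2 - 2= a + 6*l - 1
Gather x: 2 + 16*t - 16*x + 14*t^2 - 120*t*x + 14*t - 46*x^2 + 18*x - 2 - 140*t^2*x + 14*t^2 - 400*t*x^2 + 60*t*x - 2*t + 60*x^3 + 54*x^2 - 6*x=28*t^2 + 28*t + 60*x^3 + x^2*(8 - 400*t) + x*(-140*t^2 - 60*t - 4)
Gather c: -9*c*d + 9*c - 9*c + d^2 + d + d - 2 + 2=-9*c*d + d^2 + 2*d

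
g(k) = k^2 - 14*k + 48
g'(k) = 2*k - 14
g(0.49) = 41.38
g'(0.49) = -13.02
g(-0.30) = 52.29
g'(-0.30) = -14.60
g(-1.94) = 78.92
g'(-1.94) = -17.88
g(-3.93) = 118.46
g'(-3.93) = -21.86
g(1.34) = 31.04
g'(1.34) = -11.32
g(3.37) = 12.18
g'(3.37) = -7.26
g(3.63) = 10.36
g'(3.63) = -6.74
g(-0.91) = 61.57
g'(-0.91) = -15.82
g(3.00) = 15.00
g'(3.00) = -8.00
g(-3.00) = 99.00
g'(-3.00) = -20.00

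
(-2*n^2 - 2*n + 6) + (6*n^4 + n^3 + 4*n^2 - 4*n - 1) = 6*n^4 + n^3 + 2*n^2 - 6*n + 5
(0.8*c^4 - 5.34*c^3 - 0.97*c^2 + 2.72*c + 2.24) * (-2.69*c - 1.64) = -2.152*c^5 + 13.0526*c^4 + 11.3669*c^3 - 5.726*c^2 - 10.4864*c - 3.6736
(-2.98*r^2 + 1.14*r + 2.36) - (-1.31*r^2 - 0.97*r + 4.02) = -1.67*r^2 + 2.11*r - 1.66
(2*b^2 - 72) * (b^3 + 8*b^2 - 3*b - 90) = 2*b^5 + 16*b^4 - 78*b^3 - 756*b^2 + 216*b + 6480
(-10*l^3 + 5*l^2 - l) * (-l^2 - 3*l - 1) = 10*l^5 + 25*l^4 - 4*l^3 - 2*l^2 + l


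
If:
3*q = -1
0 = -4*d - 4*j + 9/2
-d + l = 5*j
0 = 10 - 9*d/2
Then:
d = 20/9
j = -79/72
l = -235/72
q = -1/3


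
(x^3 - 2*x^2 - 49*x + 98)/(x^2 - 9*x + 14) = x + 7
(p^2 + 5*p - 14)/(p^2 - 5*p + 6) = (p + 7)/(p - 3)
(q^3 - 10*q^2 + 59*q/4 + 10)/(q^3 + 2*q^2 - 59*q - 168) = (q^2 - 2*q - 5/4)/(q^2 + 10*q + 21)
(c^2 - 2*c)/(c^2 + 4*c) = (c - 2)/(c + 4)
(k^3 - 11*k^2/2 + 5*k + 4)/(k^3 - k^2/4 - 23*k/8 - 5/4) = 4*(k - 4)/(4*k + 5)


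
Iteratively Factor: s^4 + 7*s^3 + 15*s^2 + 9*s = (s + 1)*(s^3 + 6*s^2 + 9*s) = (s + 1)*(s + 3)*(s^2 + 3*s) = (s + 1)*(s + 3)^2*(s)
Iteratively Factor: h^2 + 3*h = (h)*(h + 3)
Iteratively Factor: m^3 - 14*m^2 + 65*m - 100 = (m - 5)*(m^2 - 9*m + 20) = (m - 5)^2*(m - 4)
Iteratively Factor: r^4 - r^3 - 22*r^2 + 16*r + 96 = (r - 3)*(r^3 + 2*r^2 - 16*r - 32) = (r - 4)*(r - 3)*(r^2 + 6*r + 8) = (r - 4)*(r - 3)*(r + 4)*(r + 2)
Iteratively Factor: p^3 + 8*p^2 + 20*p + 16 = (p + 2)*(p^2 + 6*p + 8) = (p + 2)^2*(p + 4)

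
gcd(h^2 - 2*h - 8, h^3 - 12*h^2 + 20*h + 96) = h + 2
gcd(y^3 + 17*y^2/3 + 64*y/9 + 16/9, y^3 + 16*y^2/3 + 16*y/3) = y^2 + 16*y/3 + 16/3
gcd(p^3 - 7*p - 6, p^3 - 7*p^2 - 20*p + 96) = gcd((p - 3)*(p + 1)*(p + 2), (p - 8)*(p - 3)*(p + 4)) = p - 3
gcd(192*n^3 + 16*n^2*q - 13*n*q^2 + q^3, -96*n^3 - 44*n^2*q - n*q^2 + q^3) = -24*n^2 - 5*n*q + q^2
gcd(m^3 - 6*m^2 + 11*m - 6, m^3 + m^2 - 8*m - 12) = m - 3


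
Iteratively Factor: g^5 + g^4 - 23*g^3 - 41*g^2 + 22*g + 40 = (g - 5)*(g^4 + 6*g^3 + 7*g^2 - 6*g - 8) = (g - 5)*(g + 2)*(g^3 + 4*g^2 - g - 4) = (g - 5)*(g - 1)*(g + 2)*(g^2 + 5*g + 4) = (g - 5)*(g - 1)*(g + 1)*(g + 2)*(g + 4)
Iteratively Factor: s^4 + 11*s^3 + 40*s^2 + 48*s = (s + 4)*(s^3 + 7*s^2 + 12*s) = s*(s + 4)*(s^2 + 7*s + 12) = s*(s + 4)^2*(s + 3)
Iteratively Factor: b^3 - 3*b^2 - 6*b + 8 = (b - 4)*(b^2 + b - 2) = (b - 4)*(b - 1)*(b + 2)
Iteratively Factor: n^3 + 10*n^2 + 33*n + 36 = (n + 4)*(n^2 + 6*n + 9) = (n + 3)*(n + 4)*(n + 3)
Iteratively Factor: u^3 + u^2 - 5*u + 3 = (u - 1)*(u^2 + 2*u - 3) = (u - 1)*(u + 3)*(u - 1)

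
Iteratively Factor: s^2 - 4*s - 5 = (s + 1)*(s - 5)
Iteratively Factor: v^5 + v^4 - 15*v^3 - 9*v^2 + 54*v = (v + 3)*(v^4 - 2*v^3 - 9*v^2 + 18*v) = (v - 2)*(v + 3)*(v^3 - 9*v) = (v - 2)*(v + 3)^2*(v^2 - 3*v) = v*(v - 2)*(v + 3)^2*(v - 3)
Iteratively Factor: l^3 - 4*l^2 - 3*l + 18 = (l + 2)*(l^2 - 6*l + 9) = (l - 3)*(l + 2)*(l - 3)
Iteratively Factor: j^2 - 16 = (j - 4)*(j + 4)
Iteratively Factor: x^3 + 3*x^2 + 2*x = (x + 1)*(x^2 + 2*x) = (x + 1)*(x + 2)*(x)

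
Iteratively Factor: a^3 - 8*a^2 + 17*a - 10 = (a - 1)*(a^2 - 7*a + 10) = (a - 2)*(a - 1)*(a - 5)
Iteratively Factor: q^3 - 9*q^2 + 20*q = (q - 4)*(q^2 - 5*q) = (q - 5)*(q - 4)*(q)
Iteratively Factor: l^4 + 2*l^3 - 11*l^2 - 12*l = (l + 4)*(l^3 - 2*l^2 - 3*l) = l*(l + 4)*(l^2 - 2*l - 3) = l*(l - 3)*(l + 4)*(l + 1)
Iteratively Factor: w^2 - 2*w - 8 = (w - 4)*(w + 2)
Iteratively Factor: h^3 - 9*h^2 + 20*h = (h - 4)*(h^2 - 5*h) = (h - 5)*(h - 4)*(h)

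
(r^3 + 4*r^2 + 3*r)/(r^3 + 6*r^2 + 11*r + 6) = r/(r + 2)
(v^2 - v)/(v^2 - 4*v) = (v - 1)/(v - 4)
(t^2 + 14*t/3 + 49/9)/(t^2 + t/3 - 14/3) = (t + 7/3)/(t - 2)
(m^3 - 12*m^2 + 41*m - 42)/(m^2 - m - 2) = (m^2 - 10*m + 21)/(m + 1)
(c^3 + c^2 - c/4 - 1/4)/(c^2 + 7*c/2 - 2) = (2*c^2 + 3*c + 1)/(2*(c + 4))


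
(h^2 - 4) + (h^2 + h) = 2*h^2 + h - 4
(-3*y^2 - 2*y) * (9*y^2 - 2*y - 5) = -27*y^4 - 12*y^3 + 19*y^2 + 10*y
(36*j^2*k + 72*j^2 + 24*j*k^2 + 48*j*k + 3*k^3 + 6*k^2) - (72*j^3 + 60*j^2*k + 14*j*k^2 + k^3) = -72*j^3 - 24*j^2*k + 72*j^2 + 10*j*k^2 + 48*j*k + 2*k^3 + 6*k^2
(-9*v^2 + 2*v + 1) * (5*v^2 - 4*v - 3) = -45*v^4 + 46*v^3 + 24*v^2 - 10*v - 3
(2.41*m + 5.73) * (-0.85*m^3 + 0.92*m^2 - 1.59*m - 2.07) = -2.0485*m^4 - 2.6533*m^3 + 1.4397*m^2 - 14.0994*m - 11.8611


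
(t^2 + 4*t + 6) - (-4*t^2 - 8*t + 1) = 5*t^2 + 12*t + 5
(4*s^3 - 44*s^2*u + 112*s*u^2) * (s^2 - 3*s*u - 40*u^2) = 4*s^5 - 56*s^4*u + 84*s^3*u^2 + 1424*s^2*u^3 - 4480*s*u^4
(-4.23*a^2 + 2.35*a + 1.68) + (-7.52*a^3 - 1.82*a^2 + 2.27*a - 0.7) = -7.52*a^3 - 6.05*a^2 + 4.62*a + 0.98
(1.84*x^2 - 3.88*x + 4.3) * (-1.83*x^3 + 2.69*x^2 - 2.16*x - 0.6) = -3.3672*x^5 + 12.05*x^4 - 22.2806*x^3 + 18.8438*x^2 - 6.96*x - 2.58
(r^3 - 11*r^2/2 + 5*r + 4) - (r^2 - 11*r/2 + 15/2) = r^3 - 13*r^2/2 + 21*r/2 - 7/2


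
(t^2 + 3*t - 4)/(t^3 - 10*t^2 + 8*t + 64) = (t^2 + 3*t - 4)/(t^3 - 10*t^2 + 8*t + 64)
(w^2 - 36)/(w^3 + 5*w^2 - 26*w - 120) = (w - 6)/(w^2 - w - 20)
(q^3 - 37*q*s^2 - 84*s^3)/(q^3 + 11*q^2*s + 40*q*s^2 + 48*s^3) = (q - 7*s)/(q + 4*s)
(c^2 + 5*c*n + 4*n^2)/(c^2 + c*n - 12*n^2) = (c + n)/(c - 3*n)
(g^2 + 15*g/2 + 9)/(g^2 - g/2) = (2*g^2 + 15*g + 18)/(g*(2*g - 1))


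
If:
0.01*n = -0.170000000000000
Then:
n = -17.00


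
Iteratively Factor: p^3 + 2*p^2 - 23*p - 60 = (p - 5)*(p^2 + 7*p + 12) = (p - 5)*(p + 4)*(p + 3)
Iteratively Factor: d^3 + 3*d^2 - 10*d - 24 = (d + 2)*(d^2 + d - 12) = (d - 3)*(d + 2)*(d + 4)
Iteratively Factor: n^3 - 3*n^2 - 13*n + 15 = (n - 1)*(n^2 - 2*n - 15) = (n - 5)*(n - 1)*(n + 3)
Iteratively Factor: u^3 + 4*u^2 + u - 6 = (u - 1)*(u^2 + 5*u + 6) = (u - 1)*(u + 3)*(u + 2)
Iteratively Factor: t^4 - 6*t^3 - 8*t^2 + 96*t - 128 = (t - 4)*(t^3 - 2*t^2 - 16*t + 32) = (t - 4)*(t + 4)*(t^2 - 6*t + 8) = (t - 4)^2*(t + 4)*(t - 2)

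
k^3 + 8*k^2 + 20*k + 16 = (k + 2)^2*(k + 4)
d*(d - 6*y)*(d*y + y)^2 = d^4*y^2 - 6*d^3*y^3 + 2*d^3*y^2 - 12*d^2*y^3 + d^2*y^2 - 6*d*y^3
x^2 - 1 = (x - 1)*(x + 1)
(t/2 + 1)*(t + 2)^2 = t^3/2 + 3*t^2 + 6*t + 4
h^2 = h^2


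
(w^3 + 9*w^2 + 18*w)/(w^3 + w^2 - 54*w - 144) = w/(w - 8)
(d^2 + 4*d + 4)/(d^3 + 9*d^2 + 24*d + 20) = 1/(d + 5)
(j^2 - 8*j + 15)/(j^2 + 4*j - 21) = (j - 5)/(j + 7)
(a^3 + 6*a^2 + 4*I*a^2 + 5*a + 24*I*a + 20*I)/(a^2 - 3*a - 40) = (a^2 + a*(1 + 4*I) + 4*I)/(a - 8)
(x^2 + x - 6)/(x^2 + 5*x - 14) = (x + 3)/(x + 7)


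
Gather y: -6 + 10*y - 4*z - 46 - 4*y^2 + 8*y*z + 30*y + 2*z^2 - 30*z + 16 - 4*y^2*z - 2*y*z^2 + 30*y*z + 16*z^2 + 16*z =y^2*(-4*z - 4) + y*(-2*z^2 + 38*z + 40) + 18*z^2 - 18*z - 36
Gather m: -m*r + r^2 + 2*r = -m*r + r^2 + 2*r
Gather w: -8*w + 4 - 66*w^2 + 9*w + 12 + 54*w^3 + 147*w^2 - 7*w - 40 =54*w^3 + 81*w^2 - 6*w - 24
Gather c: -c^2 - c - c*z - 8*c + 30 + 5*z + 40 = -c^2 + c*(-z - 9) + 5*z + 70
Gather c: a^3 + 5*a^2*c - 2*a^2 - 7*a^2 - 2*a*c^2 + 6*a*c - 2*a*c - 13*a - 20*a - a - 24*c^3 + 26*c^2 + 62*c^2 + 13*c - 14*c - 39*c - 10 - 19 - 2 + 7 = a^3 - 9*a^2 - 34*a - 24*c^3 + c^2*(88 - 2*a) + c*(5*a^2 + 4*a - 40) - 24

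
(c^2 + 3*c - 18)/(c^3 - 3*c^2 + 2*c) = (c^2 + 3*c - 18)/(c*(c^2 - 3*c + 2))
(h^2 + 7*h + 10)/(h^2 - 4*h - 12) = (h + 5)/(h - 6)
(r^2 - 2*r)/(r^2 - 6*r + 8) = r/(r - 4)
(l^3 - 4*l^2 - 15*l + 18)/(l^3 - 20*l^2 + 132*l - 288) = (l^2 + 2*l - 3)/(l^2 - 14*l + 48)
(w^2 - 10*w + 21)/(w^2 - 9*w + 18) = (w - 7)/(w - 6)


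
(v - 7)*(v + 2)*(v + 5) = v^3 - 39*v - 70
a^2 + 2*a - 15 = (a - 3)*(a + 5)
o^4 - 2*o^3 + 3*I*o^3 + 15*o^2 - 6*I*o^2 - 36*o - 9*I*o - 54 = (o - 3)*(o + 1)*(o - 3*I)*(o + 6*I)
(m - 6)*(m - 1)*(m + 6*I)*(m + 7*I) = m^4 - 7*m^3 + 13*I*m^3 - 36*m^2 - 91*I*m^2 + 294*m + 78*I*m - 252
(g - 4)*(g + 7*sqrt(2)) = g^2 - 4*g + 7*sqrt(2)*g - 28*sqrt(2)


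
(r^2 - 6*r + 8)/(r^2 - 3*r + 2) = (r - 4)/(r - 1)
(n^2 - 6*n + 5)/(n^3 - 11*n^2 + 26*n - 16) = (n - 5)/(n^2 - 10*n + 16)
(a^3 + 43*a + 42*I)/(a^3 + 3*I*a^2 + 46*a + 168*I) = (a + I)/(a + 4*I)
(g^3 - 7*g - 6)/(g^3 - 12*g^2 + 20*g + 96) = (g^2 - 2*g - 3)/(g^2 - 14*g + 48)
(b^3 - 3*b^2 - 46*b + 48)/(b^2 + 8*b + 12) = (b^2 - 9*b + 8)/(b + 2)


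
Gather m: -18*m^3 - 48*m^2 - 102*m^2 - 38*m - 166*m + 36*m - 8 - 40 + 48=-18*m^3 - 150*m^2 - 168*m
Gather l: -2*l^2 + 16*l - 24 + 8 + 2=-2*l^2 + 16*l - 14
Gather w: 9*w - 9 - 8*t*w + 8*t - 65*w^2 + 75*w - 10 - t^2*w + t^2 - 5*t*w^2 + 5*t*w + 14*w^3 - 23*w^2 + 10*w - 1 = t^2 + 8*t + 14*w^3 + w^2*(-5*t - 88) + w*(-t^2 - 3*t + 94) - 20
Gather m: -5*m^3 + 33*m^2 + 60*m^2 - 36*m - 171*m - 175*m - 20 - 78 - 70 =-5*m^3 + 93*m^2 - 382*m - 168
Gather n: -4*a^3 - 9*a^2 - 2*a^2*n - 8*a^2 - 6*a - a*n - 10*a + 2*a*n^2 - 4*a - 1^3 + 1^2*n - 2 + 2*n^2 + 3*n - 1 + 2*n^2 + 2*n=-4*a^3 - 17*a^2 - 20*a + n^2*(2*a + 4) + n*(-2*a^2 - a + 6) - 4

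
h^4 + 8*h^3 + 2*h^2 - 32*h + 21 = (h - 1)^2*(h + 3)*(h + 7)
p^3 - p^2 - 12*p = p*(p - 4)*(p + 3)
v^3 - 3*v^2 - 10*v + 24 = (v - 4)*(v - 2)*(v + 3)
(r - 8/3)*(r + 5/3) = r^2 - r - 40/9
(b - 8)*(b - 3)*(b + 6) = b^3 - 5*b^2 - 42*b + 144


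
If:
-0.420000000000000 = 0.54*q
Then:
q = -0.78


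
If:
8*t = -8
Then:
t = -1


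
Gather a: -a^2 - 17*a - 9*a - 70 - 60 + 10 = -a^2 - 26*a - 120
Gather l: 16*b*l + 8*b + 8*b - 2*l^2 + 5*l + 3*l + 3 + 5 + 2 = 16*b - 2*l^2 + l*(16*b + 8) + 10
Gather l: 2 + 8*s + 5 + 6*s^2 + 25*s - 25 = 6*s^2 + 33*s - 18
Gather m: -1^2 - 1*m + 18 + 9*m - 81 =8*m - 64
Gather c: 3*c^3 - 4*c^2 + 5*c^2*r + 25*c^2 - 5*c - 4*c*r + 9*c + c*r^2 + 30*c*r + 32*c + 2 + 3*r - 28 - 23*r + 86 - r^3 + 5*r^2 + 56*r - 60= 3*c^3 + c^2*(5*r + 21) + c*(r^2 + 26*r + 36) - r^3 + 5*r^2 + 36*r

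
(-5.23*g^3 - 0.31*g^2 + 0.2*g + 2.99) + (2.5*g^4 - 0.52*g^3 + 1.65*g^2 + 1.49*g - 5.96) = 2.5*g^4 - 5.75*g^3 + 1.34*g^2 + 1.69*g - 2.97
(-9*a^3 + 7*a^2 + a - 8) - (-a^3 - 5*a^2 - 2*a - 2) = -8*a^3 + 12*a^2 + 3*a - 6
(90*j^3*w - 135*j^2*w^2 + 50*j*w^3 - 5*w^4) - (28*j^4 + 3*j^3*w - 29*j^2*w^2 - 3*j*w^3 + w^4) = -28*j^4 + 87*j^3*w - 106*j^2*w^2 + 53*j*w^3 - 6*w^4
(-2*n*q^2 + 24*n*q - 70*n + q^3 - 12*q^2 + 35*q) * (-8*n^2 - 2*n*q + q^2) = 16*n^3*q^2 - 192*n^3*q + 560*n^3 - 4*n^2*q^3 + 48*n^2*q^2 - 140*n^2*q - 4*n*q^4 + 48*n*q^3 - 140*n*q^2 + q^5 - 12*q^4 + 35*q^3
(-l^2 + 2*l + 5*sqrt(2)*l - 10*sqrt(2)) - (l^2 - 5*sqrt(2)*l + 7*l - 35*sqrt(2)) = -2*l^2 - 5*l + 10*sqrt(2)*l + 25*sqrt(2)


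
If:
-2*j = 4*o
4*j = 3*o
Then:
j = 0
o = 0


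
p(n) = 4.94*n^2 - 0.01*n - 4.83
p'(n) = 9.88*n - 0.01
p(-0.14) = -4.73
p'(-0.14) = -1.39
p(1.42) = 5.12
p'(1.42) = 14.02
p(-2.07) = 16.36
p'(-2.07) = -20.46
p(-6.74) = 219.65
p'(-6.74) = -66.60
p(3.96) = 72.60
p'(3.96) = 39.11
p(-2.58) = 28.08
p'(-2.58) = -25.50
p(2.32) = 21.74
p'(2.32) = 22.91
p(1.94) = 13.74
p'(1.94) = 19.16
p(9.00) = 395.22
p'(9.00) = 88.91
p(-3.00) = 39.66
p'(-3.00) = -29.65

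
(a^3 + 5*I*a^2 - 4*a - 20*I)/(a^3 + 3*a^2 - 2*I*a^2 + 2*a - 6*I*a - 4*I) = (a^2 + a*(-2 + 5*I) - 10*I)/(a^2 + a*(1 - 2*I) - 2*I)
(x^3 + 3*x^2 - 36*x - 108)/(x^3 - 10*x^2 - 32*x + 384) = (x^2 - 3*x - 18)/(x^2 - 16*x + 64)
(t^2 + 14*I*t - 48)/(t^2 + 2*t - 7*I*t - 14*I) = (t^2 + 14*I*t - 48)/(t^2 + t*(2 - 7*I) - 14*I)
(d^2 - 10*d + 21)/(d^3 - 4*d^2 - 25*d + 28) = (d - 3)/(d^2 + 3*d - 4)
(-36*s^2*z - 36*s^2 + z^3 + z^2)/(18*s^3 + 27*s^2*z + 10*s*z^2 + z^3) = (-6*s*z - 6*s + z^2 + z)/(3*s^2 + 4*s*z + z^2)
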